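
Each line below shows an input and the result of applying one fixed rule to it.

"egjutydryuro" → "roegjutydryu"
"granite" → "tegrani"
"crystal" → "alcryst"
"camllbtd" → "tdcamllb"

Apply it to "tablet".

What's happening: move the last 2 characters to the front (rotate right by 2).
Applying that to "tablet" gives "ettabl".

ettabl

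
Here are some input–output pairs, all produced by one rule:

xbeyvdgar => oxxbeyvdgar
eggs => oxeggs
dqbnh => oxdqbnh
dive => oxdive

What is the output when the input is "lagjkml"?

oxlagjkml

What's happening: prepend "ox".
Doing the same to "lagjkml": "oxlagjkml".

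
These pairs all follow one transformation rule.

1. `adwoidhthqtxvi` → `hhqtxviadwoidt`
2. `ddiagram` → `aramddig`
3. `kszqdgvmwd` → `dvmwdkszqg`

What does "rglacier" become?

What's happening: swap the front and back halves of the string, then swap the first and last characters.
Working it through for "rglacier": intermediate "cierrgla", final "aierrglc".

aierrglc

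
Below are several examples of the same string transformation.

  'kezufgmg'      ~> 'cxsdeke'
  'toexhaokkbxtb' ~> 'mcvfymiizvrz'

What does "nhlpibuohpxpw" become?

fjngzsmfnvnu

The transformation: shift every letter 2 places backward in the alphabet (wrapping around), then delete the first character.
So "nhlpibuohpxpw" becomes "fjngzsmfnvnu".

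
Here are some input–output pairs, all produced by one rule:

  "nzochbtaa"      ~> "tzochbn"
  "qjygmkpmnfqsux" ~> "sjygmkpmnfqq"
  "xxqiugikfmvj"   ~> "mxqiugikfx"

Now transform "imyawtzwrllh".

lmyawtzwri

Each output is the input with this applied: delete the last 2 characters, then swap the first and last characters.
Working it through for "imyawtzwrllh": intermediate "imyawtzwrl", final "lmyawtzwri".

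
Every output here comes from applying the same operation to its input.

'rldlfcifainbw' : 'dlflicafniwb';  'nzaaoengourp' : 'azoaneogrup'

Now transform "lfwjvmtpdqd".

The transformation: delete the first character, then swap each adjacent pair of characters (1↔2, 3↔4, ...).
For "lfwjvmtpdqd", step one produces "fwjvmtpdqd"; step two turns that into "wfvjtmdpdq".

wfvjtmdpdq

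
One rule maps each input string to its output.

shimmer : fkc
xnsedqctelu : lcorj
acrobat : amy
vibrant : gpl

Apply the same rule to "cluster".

What's happening: shift every letter 2 places backward in the alphabet (wrapping around), then keep every other character starting from the second (positions 2nd, 4th, 6th, ...).
On "cluster": the first step gives "ajsqrcp", and the second then gives "jqc".

jqc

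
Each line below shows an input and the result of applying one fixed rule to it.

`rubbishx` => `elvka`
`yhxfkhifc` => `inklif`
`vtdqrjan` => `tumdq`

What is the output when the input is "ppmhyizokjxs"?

The pattern: shift every letter 3 places forward in the alphabet (wrapping around), then delete the first 3 characters.
"ppmhyizokjxs" → "kblcrnmav".

kblcrnmav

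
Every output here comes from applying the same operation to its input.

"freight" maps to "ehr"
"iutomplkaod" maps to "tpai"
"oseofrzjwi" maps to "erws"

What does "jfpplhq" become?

The transformation: move the first 2 characters to the end (rotate left by 2), then keep one character in every 3, starting at position 1 (positions 1st, 4th, 7th, ...).
For "jfpplhq", step one produces "pplhqjf"; step two turns that into "phf".

phf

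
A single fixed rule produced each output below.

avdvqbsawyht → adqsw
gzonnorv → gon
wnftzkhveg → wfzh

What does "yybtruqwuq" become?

Looking at the pairs, the operation is to delete the last 3 characters, then keep every other character starting from the first (positions 1st, 3rd, 5th, ...).
Applying both steps to "yybtruqwuq": "yybtruq", then "ybrq".

ybrq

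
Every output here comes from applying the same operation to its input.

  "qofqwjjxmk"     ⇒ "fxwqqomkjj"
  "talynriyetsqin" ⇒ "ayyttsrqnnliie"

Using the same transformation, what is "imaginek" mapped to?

Looking at the pairs, the operation is to sort the characters into reverse alphabetical order, then move the last character to the front.
Doing the same to "imaginek": "anmkiige".

anmkiige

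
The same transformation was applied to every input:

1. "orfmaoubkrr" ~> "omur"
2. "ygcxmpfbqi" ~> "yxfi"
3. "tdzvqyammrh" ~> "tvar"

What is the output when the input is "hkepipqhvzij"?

What's happening: keep one character in every 3, starting at position 1 (positions 1st, 4th, 7th, ...).
"hkepipqhvzij" → "hpqz".

hpqz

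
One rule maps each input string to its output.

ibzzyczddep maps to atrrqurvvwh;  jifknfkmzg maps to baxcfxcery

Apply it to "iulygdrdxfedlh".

amdqyvjvpxwvdz

The rule is to shift every letter 8 places backward in the alphabet (wrapping around).
Doing the same to "iulygdrdxfedlh": "amdqyvjvpxwvdz".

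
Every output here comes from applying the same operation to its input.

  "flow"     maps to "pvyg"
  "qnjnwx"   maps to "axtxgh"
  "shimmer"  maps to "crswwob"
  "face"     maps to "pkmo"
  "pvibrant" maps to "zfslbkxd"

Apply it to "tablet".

dklvod

Looking at the pairs, the operation is to shift every letter 10 places forward in the alphabet (wrapping around).
So "tablet" becomes "dklvod".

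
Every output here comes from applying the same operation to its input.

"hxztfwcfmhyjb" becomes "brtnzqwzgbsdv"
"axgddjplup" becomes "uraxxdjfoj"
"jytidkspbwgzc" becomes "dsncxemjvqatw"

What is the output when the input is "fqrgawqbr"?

zklauqkvl

What's happening: shift every letter 6 places backward in the alphabet (wrapping around).
Applying that to "fqrgawqbr" gives "zklauqkvl".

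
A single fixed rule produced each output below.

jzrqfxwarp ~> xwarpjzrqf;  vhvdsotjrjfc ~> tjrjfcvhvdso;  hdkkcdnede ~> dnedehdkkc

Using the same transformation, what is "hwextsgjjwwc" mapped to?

gjjwwchwexts

Looking at the pairs, the operation is to swap the front and back halves of the string.
On "hwextsgjjwwc" that produces "gjjwwchwexts".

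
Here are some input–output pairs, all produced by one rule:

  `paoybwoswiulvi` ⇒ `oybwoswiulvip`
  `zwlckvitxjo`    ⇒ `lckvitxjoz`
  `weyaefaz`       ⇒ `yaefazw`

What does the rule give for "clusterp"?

The rule is to move the first character to the end, then delete the first character.
"clusterp" → "lusterpc" → "usterpc".

usterpc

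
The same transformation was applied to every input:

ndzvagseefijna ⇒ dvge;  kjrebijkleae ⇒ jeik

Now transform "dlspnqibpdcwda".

lpqb

Each output is the input with this applied: keep every other character starting from the second (positions 2nd, 4th, 6th, ...), then keep only the first 4 characters.
Working it through for "dlspnqibpdcwda": intermediate "lpqbdwa", final "lpqb".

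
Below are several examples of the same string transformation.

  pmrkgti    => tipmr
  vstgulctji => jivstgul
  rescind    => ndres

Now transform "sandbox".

What's happening: move the last 2 characters to the front (rotate right by 2), then delete the last 2 characters.
For "sandbox", step one produces "oxsandb"; step two turns that into "oxsan".

oxsan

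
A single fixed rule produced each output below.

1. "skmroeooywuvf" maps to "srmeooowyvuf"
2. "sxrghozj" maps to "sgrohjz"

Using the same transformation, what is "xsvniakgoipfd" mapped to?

xnvaigkiofpd

Looking at the pairs, the operation is to swap each adjacent pair of characters (1↔2, 3↔4, ...), then delete the first character.
Working it through for "xsvniakgoipfd": intermediate "sxnvaigkiofpd", final "xnvaigkiofpd".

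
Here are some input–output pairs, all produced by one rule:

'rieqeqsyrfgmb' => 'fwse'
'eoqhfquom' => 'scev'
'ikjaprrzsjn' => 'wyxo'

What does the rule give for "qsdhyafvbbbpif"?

egrv

Looking at the pairs, the operation is to shift every letter 12 places backward in the alphabet (wrapping around), then keep only the first 4 characters.
For "qsdhyafvbbbpif", step one produces "egrvmotjpppdwt"; step two turns that into "egrv".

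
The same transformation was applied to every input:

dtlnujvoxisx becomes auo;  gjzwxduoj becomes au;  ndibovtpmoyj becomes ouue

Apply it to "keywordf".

eu

Looking at the pairs, the operation is to shift every letter 6 places forward in the alphabet (wrapping around), then keep only the vowels.
"keywordf" → "qkecuxjl" → "eu".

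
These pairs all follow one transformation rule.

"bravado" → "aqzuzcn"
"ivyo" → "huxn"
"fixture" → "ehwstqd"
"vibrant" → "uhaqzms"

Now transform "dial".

Looking at the pairs, the operation is to shift every letter 1 place backward in the alphabet (wrapping around).
"dial" → "chzk".

chzk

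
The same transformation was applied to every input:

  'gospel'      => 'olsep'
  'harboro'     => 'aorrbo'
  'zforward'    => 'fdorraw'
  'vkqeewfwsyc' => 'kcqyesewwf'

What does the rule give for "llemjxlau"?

Each output is the input with this applied: delete the first character, then take characters alternately from the front and the back (1st, last, 2nd, 2nd-last, ...).
So "llemjxlau" becomes "lueamljx".
(Check on "gospel": → "ospel" → "olsep" ✓)

lueamljx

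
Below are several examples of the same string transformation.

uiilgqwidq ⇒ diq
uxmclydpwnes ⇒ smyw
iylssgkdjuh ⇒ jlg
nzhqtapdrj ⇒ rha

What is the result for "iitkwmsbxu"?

xtm

Rule — keep one character in every 3, starting at position 3 (positions 3rd, 6th, 9th, ...), then move the last character to the front.
On "iitkwmsbxu": the first step gives "tmx", and the second then gives "xtm".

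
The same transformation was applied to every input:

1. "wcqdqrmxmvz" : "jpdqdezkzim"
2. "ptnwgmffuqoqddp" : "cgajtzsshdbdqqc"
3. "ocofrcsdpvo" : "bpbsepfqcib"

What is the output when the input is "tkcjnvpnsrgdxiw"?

gxpwaicafetqkvj

Each output is the input with this applied: shift every letter 13 places forward in the alphabet (wrapping around) — i.e. ROT13.
"tkcjnvpnsrgdxiw" → "gxpwaicafetqkvj".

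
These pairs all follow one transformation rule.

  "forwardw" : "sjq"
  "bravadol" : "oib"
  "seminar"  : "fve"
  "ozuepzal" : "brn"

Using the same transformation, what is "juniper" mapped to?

Looking at the pairs, the operation is to keep one character in every 3, starting at position 1 (positions 1st, 4th, 7th, ...), then shift every letter 13 places forward in the alphabet (wrapping around) — i.e. ROT13.
Doing the same to "juniper": "wve".

wve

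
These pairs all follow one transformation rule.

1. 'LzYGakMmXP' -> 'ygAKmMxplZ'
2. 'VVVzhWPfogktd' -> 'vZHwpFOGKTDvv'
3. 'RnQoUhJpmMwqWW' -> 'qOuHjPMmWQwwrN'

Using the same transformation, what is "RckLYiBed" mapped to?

Looking at the pairs, the operation is to move the first 2 characters to the end (rotate left by 2), then flip the case of every letter.
Starting from "RckLYiBed": after the first operation, "kLYiBedRc"; after the second, "KlyIbEDrC".

KlyIbEDrC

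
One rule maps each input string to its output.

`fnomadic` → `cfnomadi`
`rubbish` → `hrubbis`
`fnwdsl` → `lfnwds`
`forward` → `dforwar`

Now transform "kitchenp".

The rule is to move the last character to the front.
"kitchenp" → "pkitchen".

pkitchen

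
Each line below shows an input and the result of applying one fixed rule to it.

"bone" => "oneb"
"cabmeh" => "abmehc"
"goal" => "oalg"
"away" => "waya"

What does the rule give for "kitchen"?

In each case the input is transformed by: move the first character to the end.
On "kitchen" that produces "itchenk".

itchenk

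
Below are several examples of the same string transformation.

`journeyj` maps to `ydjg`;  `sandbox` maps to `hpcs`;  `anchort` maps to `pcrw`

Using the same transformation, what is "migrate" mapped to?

Rule — shift every letter 11 places backward in the alphabet (wrapping around), then keep only the first 4 characters.
Starting from "migrate": after the first operation, "bxvgpit"; after the second, "bxvg".
(Check on "journeyj": → "ydjgctny" → "ydjg" ✓)

bxvg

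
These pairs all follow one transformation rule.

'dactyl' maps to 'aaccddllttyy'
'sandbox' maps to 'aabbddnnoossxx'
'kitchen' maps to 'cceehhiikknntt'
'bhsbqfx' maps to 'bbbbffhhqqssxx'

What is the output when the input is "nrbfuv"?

bbffnnrruuvv

The pattern: sort the characters into alphabetical order, then double every character.
So "nrbfuv" becomes "bbffnnrruuvv".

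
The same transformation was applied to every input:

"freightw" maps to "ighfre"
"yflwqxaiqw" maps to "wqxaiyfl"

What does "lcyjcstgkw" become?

Each output is the input with this applied: delete the last 2 characters, then move the first 3 characters to the end (rotate left by 3).
For "lcyjcstgkw", step one produces "lcyjcstg"; step two turns that into "jcstglcy".
(Check on "freightw": → "freigh" → "ighfre" ✓)

jcstglcy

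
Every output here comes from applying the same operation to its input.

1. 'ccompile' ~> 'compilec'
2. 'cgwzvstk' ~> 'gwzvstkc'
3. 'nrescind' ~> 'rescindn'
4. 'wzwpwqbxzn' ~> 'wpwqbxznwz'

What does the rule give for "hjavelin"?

The rule is to swap the front and back halves of the string, then move the last 3 characters to the front (rotate right by 3).
Working it through for "hjavelin": intermediate "elinhjav", final "javelinh".

javelinh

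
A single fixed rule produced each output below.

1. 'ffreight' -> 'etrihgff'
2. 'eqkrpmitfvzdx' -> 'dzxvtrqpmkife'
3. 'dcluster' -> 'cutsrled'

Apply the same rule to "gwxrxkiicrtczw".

Each output is the input with this applied: sort the characters into reverse alphabetical order, then move the last character to the front.
Applying both steps to "gwxrxkiicrtczw": "zxxwwtrrkiigcc", then "czxxwwtrrkiigc".

czxxwwtrrkiigc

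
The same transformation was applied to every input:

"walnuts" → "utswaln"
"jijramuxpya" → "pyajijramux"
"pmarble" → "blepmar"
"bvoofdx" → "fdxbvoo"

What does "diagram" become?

ramdiag

The transformation: move the last 3 characters to the front (rotate right by 3).
So "diagram" becomes "ramdiag".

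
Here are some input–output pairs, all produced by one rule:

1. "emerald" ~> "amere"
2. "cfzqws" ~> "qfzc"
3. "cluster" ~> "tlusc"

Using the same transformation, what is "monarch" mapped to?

The rule is to delete the last 2 characters, then swap the first and last characters.
On "monarch": the first step gives "monar", and the second then gives "ronam".

ronam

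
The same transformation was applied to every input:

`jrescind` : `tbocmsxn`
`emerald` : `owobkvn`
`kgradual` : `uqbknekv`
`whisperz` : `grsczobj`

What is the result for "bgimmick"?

What's happening: shift every letter 10 places forward in the alphabet (wrapping around).
So "bgimmick" becomes "lqswwsmu".

lqswwsmu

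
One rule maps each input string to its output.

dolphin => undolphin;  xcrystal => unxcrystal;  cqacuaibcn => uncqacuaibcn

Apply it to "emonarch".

Rule — prepend "un".
"emonarch" → "unemonarch".

unemonarch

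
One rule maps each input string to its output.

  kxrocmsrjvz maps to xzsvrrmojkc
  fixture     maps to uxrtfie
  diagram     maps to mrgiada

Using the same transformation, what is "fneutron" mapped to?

tuornnef

The pattern: sort the characters into reverse alphabetical order, then swap each adjacent pair of characters (1↔2, 3↔4, ...).
Applying that to "fneutron" gives "tuornnef".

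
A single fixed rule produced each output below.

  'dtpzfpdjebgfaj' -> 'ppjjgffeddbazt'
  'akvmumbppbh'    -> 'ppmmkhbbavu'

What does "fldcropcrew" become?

rpolfedccwr

Each output is the input with this applied: sort the characters into reverse alphabetical order, then move the first 2 characters to the end (rotate left by 2).
On "fldcropcrew": the first step gives "wrrpolfedcc", and the second then gives "rpolfedccwr".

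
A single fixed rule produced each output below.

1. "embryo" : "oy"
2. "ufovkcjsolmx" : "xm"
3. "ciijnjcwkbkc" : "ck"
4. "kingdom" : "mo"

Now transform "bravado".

od

The rule is to reverse the string, then keep only the first 2 characters.
Applying both steps to "bravado": "odavarb", then "od".
(Check on "ufovkcjsolmx": → "xmlosjckvofu" → "xm" ✓)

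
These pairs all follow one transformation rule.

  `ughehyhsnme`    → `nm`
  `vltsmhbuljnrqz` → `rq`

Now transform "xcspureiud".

iu

Rule — move the last character to the front, then keep only the last 2 characters.
Applying that to "xcspureiud" gives "iu".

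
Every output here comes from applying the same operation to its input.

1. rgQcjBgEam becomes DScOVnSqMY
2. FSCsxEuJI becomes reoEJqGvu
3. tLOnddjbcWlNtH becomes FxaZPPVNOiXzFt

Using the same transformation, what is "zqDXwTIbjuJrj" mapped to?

LCpjIfuNVGvDV

The transformation: shift every letter 12 places forward in the alphabet (wrapping around), then flip the case of every letter.
"zqDXwTIbjuJrj" → "lcPJiFUnvgVdv" → "LCpjIfuNVGvDV".
(Check on "FSCsxEuJI": → "REOejQgVU" → "reoEJqGvu" ✓)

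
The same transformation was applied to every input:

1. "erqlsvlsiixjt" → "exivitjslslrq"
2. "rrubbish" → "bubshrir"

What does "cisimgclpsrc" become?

Rule — sort the characters into alphabetical order, then take characters alternately from the front and the back (1st, last, 2nd, 2nd-last, ...).
"cisimgclpsrc" → "cccgiilmprss" → "cscscrgpimil".

cscscrgpimil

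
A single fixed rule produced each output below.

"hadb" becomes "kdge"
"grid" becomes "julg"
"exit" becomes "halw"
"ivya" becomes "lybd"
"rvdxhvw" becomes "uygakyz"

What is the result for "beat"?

ehdw

In each case the input is transformed by: shift every letter 3 places forward in the alphabet (wrapping around).
For "beat" the result is "ehdw".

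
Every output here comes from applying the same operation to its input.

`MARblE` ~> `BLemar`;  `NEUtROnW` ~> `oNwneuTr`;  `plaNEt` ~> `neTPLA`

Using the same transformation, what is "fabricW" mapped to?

What's happening: move the last 3 characters to the front (rotate right by 3), then flip the case of every letter.
Working it through for "fabricW": intermediate "icWfabr", final "ICwFABR".

ICwFABR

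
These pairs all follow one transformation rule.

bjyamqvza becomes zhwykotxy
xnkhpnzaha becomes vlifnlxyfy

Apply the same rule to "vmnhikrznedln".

Rule — shift every letter 2 places backward in the alphabet (wrapping around).
So "vmnhikrznedln" becomes "tklfgipxlcbjl".

tklfgipxlcbjl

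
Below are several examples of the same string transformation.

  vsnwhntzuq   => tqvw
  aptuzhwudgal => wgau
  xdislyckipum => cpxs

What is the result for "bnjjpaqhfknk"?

The rule is to keep one character in every 3, starting at position 1 (positions 1st, 4th, 7th, ...), then move the first 2 characters to the end (rotate left by 2).
Starting from "bnjjpaqhfknk": after the first operation, "bjqk"; after the second, "qkbj".

qkbj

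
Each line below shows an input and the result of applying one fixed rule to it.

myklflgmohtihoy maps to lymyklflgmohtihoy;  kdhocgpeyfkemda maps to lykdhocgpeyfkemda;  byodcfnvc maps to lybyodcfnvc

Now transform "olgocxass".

The rule is to prepend "ly".
So "olgocxass" becomes "lyolgocxass".

lyolgocxass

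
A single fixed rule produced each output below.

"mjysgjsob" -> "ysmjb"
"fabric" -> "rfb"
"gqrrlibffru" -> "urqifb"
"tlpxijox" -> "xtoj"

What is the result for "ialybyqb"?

Looking at the pairs, the operation is to sort the characters into reverse alphabetical order, then keep every other character starting from the first (positions 1st, 3rd, 5th, ...).
"ialybyqb" → "yyqlibba" → "yqib".

yqib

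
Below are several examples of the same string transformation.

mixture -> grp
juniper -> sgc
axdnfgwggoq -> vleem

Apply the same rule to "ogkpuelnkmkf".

Looking at the pairs, the operation is to shift every letter 2 places backward in the alphabet (wrapping around), then keep every other character starting from the second (positions 2nd, 4th, 6th, ...).
So "ogkpuelnkmkf" becomes "enclkd".

enclkd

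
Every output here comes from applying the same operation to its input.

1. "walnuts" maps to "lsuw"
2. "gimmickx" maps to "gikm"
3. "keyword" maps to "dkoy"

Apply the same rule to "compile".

ceim

The pattern: keep every other character starting from the first (positions 1st, 3rd, 5th, ...), then sort the characters into alphabetical order.
"compile" → "cmie" → "ceim".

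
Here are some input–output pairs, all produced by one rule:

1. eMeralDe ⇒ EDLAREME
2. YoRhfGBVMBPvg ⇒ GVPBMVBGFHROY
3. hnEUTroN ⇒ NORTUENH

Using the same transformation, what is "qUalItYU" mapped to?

UYTILAUQ

What's happening: reverse the string, then convert every letter to uppercase.
On "qUalItYU" that produces "UYTILAUQ".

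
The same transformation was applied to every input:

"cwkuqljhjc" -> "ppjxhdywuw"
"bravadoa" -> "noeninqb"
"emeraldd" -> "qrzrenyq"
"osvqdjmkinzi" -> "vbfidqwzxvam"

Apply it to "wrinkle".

The pattern: shift every letter 13 places forward in the alphabet (wrapping around) — i.e. ROT13, then move the last character to the front.
Working it through for "wrinkle": intermediate "jevaxyr", final "rjevaxy".

rjevaxy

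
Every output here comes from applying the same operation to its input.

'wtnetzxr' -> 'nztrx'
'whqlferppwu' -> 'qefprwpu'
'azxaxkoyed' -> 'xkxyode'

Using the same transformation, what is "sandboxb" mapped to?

The pattern: swap each adjacent pair of characters (1↔2, 3↔4, ...), then delete the first 3 characters.
"sandboxb" → "asdnobbx" → "nobbx".

nobbx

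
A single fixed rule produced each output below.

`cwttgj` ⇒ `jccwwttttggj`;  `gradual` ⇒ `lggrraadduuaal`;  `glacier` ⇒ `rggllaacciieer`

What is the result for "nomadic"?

In each case the input is transformed by: double every character, then move the last character to the front.
Applying both steps to "nomadic": "nnoommaaddiicc", then "cnnoommaaddiic".

cnnoommaaddiic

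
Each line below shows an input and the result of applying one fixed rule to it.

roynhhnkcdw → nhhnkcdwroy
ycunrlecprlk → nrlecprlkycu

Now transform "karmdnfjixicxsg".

The rule is to move the first 3 characters to the end (rotate left by 3).
"karmdnfjixicxsg" → "mdnfjixicxsgkar".

mdnfjixicxsgkar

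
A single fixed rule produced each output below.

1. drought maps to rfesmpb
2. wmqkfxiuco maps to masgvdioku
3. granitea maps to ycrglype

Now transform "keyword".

bpmuwci

Rule — reverse the string, then shift every letter 2 places backward in the alphabet (wrapping around).
On "keyword": the first step gives "drowyek", and the second then gives "bpmuwci".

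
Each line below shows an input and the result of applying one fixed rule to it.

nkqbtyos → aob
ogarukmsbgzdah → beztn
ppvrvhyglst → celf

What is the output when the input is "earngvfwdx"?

Looking at the pairs, the operation is to keep one character in every 3, starting at position 1 (positions 1st, 4th, 7th, ...), then shift every letter 13 places forward in the alphabet (wrapping around) — i.e. ROT13.
Working it through for "earngvfwdx": intermediate "enfx", final "rask".

rask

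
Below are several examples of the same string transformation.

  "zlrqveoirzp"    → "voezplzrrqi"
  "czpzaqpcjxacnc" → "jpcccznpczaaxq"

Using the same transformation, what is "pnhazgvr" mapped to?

The pattern: take characters alternately from the front and the back (1st, last, 2nd, 2nd-last, ...), then move the last 3 characters to the front (rotate right by 3).
For "pnhazgvr", step one produces "prnvhgaz"; step two turns that into "gazprnvh".
(Check on "czpzaqpcjxacnc": → "ccznpczaaxqjpc" → "jpcccznpczaaxq" ✓)

gazprnvh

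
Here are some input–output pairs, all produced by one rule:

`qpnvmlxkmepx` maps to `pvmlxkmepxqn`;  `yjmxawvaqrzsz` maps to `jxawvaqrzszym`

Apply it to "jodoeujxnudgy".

ooeujxnudgyjd

What's happening: move the first 2 characters to the end (rotate left by 2), then swap the first and last characters.
For "jodoeujxnudgy", step one produces "doeujxnudgyjo"; step two turns that into "ooeujxnudgyjd".
(Check on "yjmxawvaqrzsz": → "mxawvaqrzszyj" → "jxawvaqrzszym" ✓)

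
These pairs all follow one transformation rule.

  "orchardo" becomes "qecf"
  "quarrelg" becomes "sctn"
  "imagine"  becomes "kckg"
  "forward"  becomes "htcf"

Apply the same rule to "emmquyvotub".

gowxvd

Each output is the input with this applied: shift every letter 2 places forward in the alphabet (wrapping around), then keep every other character starting from the first (positions 1st, 3rd, 5th, ...).
On "emmquyvotub": the first step gives "gooswaxqvwd", and the second then gives "gowxvd".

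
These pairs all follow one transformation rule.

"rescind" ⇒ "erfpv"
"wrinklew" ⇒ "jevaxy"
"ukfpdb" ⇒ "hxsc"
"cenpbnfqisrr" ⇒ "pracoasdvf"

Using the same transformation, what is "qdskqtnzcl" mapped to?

Each output is the input with this applied: shift every letter 13 places forward in the alphabet (wrapping around) — i.e. ROT13, then delete the last 2 characters.
Applying both steps to "qdskqtnzcl": "dqfxdgampy", then "dqfxdgam".
(Check on "ukfpdb": → "hxscqo" → "hxsc" ✓)

dqfxdgam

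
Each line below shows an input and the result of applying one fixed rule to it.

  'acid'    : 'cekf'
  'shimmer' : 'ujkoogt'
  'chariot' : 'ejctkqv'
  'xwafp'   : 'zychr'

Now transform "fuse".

What's happening: shift every letter 2 places forward in the alphabet (wrapping around).
So "fuse" becomes "hwug".

hwug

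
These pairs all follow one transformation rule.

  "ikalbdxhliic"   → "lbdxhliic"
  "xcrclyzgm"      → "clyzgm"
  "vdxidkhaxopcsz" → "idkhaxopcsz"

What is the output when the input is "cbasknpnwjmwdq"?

sknpnwjmwdq

In each case the input is transformed by: delete the first 3 characters.
On "cbasknpnwjmwdq" that produces "sknpnwjmwdq".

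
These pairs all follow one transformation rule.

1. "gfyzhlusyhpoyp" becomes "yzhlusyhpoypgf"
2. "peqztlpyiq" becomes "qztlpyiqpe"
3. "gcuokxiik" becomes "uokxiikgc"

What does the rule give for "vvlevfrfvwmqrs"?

Each output is the input with this applied: move the first 2 characters to the end (rotate left by 2).
On "vvlevfrfvwmqrs" that produces "levfrfvwmqrsvv".

levfrfvwmqrsvv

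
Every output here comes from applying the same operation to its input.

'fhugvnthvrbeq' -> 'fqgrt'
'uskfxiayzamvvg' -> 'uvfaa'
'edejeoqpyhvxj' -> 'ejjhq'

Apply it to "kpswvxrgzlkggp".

What's happening: keep one character in every 3, starting at position 1 (positions 1st, 4th, 7th, ...), then take characters alternately from the front and the back (1st, last, 2nd, 2nd-last, ...).
On "kpswvxrgzlkggp": the first step gives "kwrlg", and the second then gives "kgwlr".

kgwlr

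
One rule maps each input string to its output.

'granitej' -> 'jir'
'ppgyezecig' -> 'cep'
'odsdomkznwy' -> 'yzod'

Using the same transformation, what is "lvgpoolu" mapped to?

The rule is to keep one character in every 3, starting at position 2 (positions 2nd, 5th, 8th, ...), then reverse the string.
Applying both steps to "lvgpoolu": "vou", then "uov".

uov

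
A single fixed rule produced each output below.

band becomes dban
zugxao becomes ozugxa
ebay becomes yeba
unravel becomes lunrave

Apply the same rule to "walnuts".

The transformation: move the last character to the front.
Doing the same to "walnuts": "swalnut".

swalnut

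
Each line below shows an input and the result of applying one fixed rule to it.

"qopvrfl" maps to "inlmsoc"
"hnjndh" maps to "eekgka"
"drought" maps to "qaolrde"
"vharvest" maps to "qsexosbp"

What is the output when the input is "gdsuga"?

xdaprd

Rule — move the last character to the front, then shift every letter 3 places backward in the alphabet (wrapping around).
For "gdsuga", step one produces "agdsug"; step two turns that into "xdaprd".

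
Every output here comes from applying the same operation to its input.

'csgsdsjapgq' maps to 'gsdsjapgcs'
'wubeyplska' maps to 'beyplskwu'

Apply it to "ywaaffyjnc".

The pattern: delete the last character, then move the first 2 characters to the end (rotate left by 2).
Starting from "ywaaffyjnc": after the first operation, "ywaaffyjn"; after the second, "aaffyjnyw".
(Check on "wubeyplska": → "wubeyplsk" → "beyplskwu" ✓)

aaffyjnyw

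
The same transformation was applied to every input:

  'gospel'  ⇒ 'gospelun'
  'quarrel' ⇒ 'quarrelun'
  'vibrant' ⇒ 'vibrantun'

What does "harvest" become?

Each output is the input with this applied: append "un".
Applying that to "harvest" gives "harvestun".

harvestun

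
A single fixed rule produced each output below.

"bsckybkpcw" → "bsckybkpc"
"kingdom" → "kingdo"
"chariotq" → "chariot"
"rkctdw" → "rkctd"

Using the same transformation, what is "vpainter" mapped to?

vpainte

The pattern: delete the last character.
So "vpainter" becomes "vpainte".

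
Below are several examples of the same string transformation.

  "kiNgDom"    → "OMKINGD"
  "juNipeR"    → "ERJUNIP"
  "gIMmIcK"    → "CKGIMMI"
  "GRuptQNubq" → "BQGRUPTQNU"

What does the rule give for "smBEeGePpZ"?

PZSMBEEGEP

Rule — move the last 2 characters to the front (rotate right by 2), then convert every letter to uppercase.
Working it through for "smBEeGePpZ": intermediate "pZsmBEeGeP", final "PZSMBEEGEP".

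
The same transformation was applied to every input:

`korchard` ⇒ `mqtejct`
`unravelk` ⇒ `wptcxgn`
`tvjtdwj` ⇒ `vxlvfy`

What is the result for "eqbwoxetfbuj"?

gsdyqzgvhdw

The rule is to delete the last character, then shift every letter 2 places forward in the alphabet (wrapping around).
"eqbwoxetfbuj" → "eqbwoxetfbu" → "gsdyqzgvhdw".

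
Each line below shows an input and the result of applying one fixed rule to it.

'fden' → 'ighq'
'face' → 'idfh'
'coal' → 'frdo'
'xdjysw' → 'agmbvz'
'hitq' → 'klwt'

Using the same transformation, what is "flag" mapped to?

iodj

Looking at the pairs, the operation is to shift every letter 3 places forward in the alphabet (wrapping around).
So "flag" becomes "iodj".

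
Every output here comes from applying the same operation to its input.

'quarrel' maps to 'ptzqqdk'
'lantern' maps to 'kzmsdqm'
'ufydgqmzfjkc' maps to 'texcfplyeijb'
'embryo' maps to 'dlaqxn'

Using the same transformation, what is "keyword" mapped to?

jdxvnqc

The pattern: shift every letter 1 place backward in the alphabet (wrapping around).
On "keyword" that produces "jdxvnqc".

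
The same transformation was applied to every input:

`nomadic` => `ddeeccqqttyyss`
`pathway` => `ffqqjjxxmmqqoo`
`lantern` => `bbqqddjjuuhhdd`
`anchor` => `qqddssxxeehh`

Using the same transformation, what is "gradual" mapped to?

The rule is to shift every letter 10 places backward in the alphabet (wrapping around), then double every character.
Applying that to "gradual" gives "wwhhqqttkkqqbb".

wwhhqqttkkqqbb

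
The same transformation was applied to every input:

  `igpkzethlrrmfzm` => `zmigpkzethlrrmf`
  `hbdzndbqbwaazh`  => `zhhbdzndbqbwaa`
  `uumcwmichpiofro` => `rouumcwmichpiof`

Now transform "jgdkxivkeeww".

Each output is the input with this applied: move the last 2 characters to the front (rotate right by 2).
For "jgdkxivkeeww" the result is "wwjgdkxivkee".

wwjgdkxivkee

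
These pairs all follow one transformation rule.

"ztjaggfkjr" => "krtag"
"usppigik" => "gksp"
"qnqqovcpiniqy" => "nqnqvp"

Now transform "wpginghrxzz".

rzpig

What's happening: keep every other character starting from the second (positions 2nd, 4th, 6th, ...), then move the last 2 characters to the front (rotate right by 2).
For "wpginghrxzz", step one produces "pigrz"; step two turns that into "rzpig".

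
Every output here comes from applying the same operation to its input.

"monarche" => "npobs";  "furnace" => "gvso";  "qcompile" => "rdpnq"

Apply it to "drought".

Each output is the input with this applied: shift every letter 1 place forward in the alphabet (wrapping around), then delete the last 3 characters.
On "drought": the first step gives "espvhiu", and the second then gives "espv".

espv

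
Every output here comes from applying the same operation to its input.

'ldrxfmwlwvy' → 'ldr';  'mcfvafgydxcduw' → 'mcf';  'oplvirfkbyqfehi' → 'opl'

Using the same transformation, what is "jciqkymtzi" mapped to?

jci

In each case the input is transformed by: keep only the first 3 characters.
On "jciqkymtzi" that produces "jci".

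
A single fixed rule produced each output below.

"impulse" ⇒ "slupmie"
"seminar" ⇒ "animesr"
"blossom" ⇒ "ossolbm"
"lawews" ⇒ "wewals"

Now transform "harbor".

The pattern: move the last character to the front, then reverse the string.
Working it through for "harbor": intermediate "rharbo", final "obrahr".

obrahr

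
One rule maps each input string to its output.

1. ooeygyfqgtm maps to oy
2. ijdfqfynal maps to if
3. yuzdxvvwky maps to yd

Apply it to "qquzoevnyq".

qz

In each case the input is transformed by: keep one character in every 3, starting at position 1 (positions 1st, 4th, 7th, ...), then delete the last 2 characters.
"qquzoevnyq" → "qzvq" → "qz".
(Check on "yuzdxvvwky": → "ydvy" → "yd" ✓)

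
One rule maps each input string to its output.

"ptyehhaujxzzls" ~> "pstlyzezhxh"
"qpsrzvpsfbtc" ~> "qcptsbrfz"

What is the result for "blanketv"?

bvlta

Looking at the pairs, the operation is to take characters alternately from the front and the back (1st, last, 2nd, 2nd-last, ...), then delete the last 3 characters.
"blanketv" → "bvltaenk" → "bvlta".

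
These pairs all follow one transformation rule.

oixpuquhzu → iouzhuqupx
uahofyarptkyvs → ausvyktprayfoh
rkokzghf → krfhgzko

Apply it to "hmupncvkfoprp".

Looking at the pairs, the operation is to move the first 2 characters to the end (rotate left by 2), then reverse the string.
So "hmupncvkfoprp" becomes "mhprpofkvcnpu".

mhprpofkvcnpu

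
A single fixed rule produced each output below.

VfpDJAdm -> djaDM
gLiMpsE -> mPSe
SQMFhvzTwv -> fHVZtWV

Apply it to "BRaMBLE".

mble

The pattern: flip the case of every letter, then delete the first 3 characters.
So "BRaMBLE" becomes "mble".
(Check on "gLiMpsE": → "GlImPSe" → "mPSe" ✓)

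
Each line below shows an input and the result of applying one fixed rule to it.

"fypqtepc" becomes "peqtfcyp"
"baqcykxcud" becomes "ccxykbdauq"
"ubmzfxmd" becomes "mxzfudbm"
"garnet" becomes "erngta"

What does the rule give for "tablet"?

ebltta

The pattern: take characters alternately from the front and the back (1st, last, 2nd, 2nd-last, ...), then swap the front and back halves of the string.
So "tablet" becomes "ebltta".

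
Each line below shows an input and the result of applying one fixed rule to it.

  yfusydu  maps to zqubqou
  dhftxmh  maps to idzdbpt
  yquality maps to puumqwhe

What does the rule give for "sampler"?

The pattern: shift every letter 4 places backward in the alphabet (wrapping around), then move the last 2 characters to the front (rotate right by 2).
"sampler" → "owilhan" → "anowilh".

anowilh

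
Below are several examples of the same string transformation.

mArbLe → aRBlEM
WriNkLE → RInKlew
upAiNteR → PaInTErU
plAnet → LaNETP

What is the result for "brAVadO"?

RavADoB

Rule — move the first character to the end, then flip the case of every letter.
So "brAVadO" becomes "RavADoB".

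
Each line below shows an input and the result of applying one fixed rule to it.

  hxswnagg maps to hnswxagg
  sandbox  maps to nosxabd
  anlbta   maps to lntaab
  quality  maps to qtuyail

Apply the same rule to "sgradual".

glrsuaad

Rule — sort the characters into alphabetical order, then move the first 3 characters to the end (rotate left by 3).
On "sgradual": the first step gives "aadglrsu", and the second then gives "glrsuaad".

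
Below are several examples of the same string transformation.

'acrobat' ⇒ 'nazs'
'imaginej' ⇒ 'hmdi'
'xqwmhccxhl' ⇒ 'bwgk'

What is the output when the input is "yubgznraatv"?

The rule is to shift every letter 1 place backward in the alphabet (wrapping around), then keep only the last 4 characters.
So "yubgznraatv" becomes "zzsu".

zzsu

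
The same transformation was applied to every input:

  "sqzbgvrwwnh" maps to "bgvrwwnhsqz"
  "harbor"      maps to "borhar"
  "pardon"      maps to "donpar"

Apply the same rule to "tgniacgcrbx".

Rule — move the first 3 characters to the end (rotate left by 3).
For "tgniacgcrbx" the result is "iacgcrbxtgn".

iacgcrbxtgn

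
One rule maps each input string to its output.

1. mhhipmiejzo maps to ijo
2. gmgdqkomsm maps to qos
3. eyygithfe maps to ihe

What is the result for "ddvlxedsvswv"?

dvw

What's happening: keep every other character starting from the first (positions 1st, 3rd, 5th, ...), then keep only the last 3 characters.
Starting from "ddvlxedsvswv": after the first operation, "dvxdvw"; after the second, "dvw".
(Check on "mhhipmiejzo": → "mhpijo" → "ijo" ✓)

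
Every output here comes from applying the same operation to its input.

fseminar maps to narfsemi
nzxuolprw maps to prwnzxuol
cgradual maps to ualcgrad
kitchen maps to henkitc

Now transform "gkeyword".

The pattern: move the last 3 characters to the front (rotate right by 3).
On "gkeyword" that produces "ordgkeyw".

ordgkeyw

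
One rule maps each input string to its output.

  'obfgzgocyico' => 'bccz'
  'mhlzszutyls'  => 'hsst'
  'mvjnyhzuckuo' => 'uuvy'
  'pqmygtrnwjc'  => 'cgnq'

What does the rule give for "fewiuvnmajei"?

Looking at the pairs, the operation is to keep one character in every 3, starting at position 2 (positions 2nd, 5th, 8th, ...), then sort the characters into alphabetical order.
Doing the same to "fewiuvnmajei": "eemu".

eemu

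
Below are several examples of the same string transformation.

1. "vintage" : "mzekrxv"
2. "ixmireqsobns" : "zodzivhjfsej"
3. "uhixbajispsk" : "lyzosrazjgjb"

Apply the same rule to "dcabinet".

utrszevk

The rule is to shift every letter 9 places backward in the alphabet (wrapping around).
Doing the same to "dcabinet": "utrszevk".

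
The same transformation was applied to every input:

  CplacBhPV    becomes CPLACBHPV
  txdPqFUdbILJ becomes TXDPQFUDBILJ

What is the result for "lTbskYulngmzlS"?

The rule is to convert every letter to uppercase.
"lTbskYulngmzlS" → "LTBSKYULNGMZLS".

LTBSKYULNGMZLS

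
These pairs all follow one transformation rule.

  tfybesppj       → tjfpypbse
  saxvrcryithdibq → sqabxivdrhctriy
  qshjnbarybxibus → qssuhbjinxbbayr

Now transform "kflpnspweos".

Looking at the pairs, the operation is to take characters alternately from the front and the back (1st, last, 2nd, 2nd-last, ...).
For "kflpnspweos" the result is "ksfolepwnps".

ksfolepwnps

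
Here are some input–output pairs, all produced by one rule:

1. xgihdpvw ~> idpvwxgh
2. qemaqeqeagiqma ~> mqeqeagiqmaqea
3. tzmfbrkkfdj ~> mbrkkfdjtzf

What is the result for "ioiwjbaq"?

ijbaqiow

What's happening: move the first 3 characters to the end (rotate left by 3), then swap the first and last characters.
Working it through for "ioiwjbaq": intermediate "wjbaqioi", final "ijbaqiow".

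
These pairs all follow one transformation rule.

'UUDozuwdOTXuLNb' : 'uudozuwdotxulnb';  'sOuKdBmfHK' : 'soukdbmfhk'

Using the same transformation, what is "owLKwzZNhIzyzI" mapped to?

owlkwzznhizyzi

What's happening: convert every letter to lowercase.
Doing the same to "owLKwzZNhIzyzI": "owlkwzznhizyzi".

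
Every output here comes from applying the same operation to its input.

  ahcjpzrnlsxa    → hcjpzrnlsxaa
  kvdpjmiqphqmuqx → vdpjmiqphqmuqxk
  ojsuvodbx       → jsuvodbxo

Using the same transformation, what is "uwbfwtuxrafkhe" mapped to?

Looking at the pairs, the operation is to move the first character to the end.
Applying that to "uwbfwtuxrafkhe" gives "wbfwtuxrafkheu".

wbfwtuxrafkheu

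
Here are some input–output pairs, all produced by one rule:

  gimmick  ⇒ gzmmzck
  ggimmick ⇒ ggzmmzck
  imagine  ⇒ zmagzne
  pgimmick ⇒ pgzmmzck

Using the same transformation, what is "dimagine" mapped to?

What's happening: replace every "i" with "z".
Applying that to "dimagine" gives "dzmagzne".

dzmagzne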